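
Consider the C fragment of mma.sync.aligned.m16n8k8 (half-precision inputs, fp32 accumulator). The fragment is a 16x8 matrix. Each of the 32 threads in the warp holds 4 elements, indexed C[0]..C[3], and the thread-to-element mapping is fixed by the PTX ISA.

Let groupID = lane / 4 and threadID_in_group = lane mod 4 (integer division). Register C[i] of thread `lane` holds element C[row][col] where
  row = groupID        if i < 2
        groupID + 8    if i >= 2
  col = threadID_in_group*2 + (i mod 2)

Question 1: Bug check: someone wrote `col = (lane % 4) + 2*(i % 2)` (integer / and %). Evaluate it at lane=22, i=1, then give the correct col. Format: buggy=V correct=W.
`(lane % 4) + 2*(i % 2)`[22,1]=>4
lane 22=>22/4=5, 22 mod 4=2
i=1  r:5+0=>5  c:2·2+1=>5
col: 4 vs 5

buggy=4 correct=5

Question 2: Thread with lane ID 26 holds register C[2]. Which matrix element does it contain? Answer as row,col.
14,4

lane 26: G=6 (26/4), T=2 (26%4)
i=2: r=6+8=14, c=2*2+0=4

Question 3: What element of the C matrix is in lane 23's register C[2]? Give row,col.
lane 23→23/4=5, 23 mod 4=3
i=2  r:5+8→13  c:2·3+0→6

13,6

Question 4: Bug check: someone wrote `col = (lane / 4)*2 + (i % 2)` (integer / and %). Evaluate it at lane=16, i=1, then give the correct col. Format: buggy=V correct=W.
`(lane / 4)*2 + (i % 2)`[16,1]=>9
16: grp=4,tig=0
[1] (4+0,0*2+1) = (4,1)
col: 9 vs 1

buggy=9 correct=1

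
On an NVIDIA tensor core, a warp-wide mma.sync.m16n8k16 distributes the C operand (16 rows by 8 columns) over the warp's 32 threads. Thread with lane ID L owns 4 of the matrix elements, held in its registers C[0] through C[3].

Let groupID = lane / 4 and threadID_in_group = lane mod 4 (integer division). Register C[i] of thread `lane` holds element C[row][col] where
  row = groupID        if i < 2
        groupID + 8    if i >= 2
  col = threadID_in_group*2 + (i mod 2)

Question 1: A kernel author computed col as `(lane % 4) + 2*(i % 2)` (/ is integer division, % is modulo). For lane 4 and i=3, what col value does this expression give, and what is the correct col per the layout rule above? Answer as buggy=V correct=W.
buggy=2 correct=1

`(lane % 4) + 2*(i % 2)`[4,3]=>2
4: grp=1,tig=0
[3] (1+8,0*2+1) = (9,1)
col: 2 vs 1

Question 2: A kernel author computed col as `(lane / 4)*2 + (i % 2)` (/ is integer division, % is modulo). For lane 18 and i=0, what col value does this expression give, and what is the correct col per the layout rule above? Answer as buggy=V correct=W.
`(lane / 4)*2 + (i % 2)`[18,0]⇒8
18: gr=4,th=2
[0] (4+0,2*2+0) = (4,4)
col: 8 vs 4

buggy=8 correct=4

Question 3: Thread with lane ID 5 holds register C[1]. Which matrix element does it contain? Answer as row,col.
1,3

5: gid=1,tid=1
[1] (1+0,1*2+1) = (1,3)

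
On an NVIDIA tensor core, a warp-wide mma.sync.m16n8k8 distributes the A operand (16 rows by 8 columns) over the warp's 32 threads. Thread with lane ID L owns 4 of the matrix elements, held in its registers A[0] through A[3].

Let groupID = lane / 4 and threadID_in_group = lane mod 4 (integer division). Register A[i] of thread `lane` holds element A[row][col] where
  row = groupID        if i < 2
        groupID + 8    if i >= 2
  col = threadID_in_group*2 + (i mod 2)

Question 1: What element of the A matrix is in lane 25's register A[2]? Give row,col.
14,2

L=25=>grp=25>>2=6, tig=25&3=1
[2]=>row 6+8=14  col 1·2+0=2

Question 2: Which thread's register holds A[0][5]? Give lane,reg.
r=0->g=0,rb=0  c=5->t=2,b0=1
L=0*4+2=2  i=0*2+1=1

2,1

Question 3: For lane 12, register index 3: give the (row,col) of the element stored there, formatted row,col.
12: g=3,t=0
[3] (3+8,0*2+1) = (11,1)

11,1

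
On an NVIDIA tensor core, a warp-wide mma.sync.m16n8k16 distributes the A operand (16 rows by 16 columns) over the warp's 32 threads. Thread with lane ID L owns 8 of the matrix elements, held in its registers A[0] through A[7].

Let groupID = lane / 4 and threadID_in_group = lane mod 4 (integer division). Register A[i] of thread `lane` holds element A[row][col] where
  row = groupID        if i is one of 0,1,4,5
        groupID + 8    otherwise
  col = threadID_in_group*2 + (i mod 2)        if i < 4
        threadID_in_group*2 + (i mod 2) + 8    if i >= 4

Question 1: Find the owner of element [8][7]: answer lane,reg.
3,3

r=8→G=0,rhi=1  c=7→chi=0,T=3,p=1
L=0*4+3=3  i=0*4+1*2+1=3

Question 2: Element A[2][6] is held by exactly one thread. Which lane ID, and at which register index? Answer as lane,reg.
r=2→G=2,rhi=0  c=6→chi=0,T=3,p=0
L=2*4+3=11  i=0*4+0*2+0=0

11,0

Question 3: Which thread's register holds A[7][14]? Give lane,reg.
31,4

r=7⇒gr=7,Rb=0  c=14⇒Cb=1,th=3,odd=0
L=7*4+3=31  i=1*4+0*2+0=4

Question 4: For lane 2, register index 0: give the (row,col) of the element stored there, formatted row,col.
0,4

lane 2: grp=0 (2/4), tig=2 (2%4)
i=0: r=0+0=0, c=2*2+0+0=4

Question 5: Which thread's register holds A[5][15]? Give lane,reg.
r=5->g=5,rb=0  c=15->cb=1,t=3,b0=1
L=5*4+3=23  i=1*4+0*2+1=5

23,5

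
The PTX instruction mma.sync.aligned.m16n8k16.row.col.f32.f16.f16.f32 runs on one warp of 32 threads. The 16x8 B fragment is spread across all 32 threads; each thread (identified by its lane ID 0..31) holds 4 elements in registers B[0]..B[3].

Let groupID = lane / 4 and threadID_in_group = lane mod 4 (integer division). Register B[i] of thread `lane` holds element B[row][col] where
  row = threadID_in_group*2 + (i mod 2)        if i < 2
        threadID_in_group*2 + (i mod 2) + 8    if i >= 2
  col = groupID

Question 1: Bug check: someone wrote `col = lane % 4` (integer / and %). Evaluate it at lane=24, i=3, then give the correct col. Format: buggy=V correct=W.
buggy=0 correct=6

`lane % 4`[24,3]->0
lane 24: gid=6 (24/4), tid=0 (24%4)
i=3: r=0*2+1+8=9, c=gid=6
col: 0 vs 6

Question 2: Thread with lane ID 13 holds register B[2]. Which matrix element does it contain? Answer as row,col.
L=13->g=13>>2=3, t=13&3=1
[2]->row 1·2+0+8=10  col g=3

10,3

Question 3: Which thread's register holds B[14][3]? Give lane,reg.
c: 3->gid=3  r: 14->r8=1,tid=3,i&1=0
L=3*4+3=15  i=1*2+0=2

15,2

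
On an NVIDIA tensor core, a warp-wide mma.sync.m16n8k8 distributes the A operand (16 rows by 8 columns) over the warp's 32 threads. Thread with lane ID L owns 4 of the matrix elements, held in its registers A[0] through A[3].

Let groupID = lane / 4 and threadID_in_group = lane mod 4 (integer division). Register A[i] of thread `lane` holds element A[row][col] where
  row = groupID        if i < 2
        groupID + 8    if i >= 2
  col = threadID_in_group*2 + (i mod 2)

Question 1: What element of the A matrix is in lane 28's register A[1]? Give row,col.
lane 28: gid=7 (28/4), tid=0 (28%4)
i=1: r=7+0=7, c=0*2+1=1

7,1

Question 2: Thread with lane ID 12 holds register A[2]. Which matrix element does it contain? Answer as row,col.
lane 12: gid=3 (12/4), tid=0 (12%4)
i=2: r=3+8=11, c=0*2+0=0

11,0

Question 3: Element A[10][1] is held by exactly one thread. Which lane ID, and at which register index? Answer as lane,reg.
r=10→G=2,rhi=1  c=1→T=0,p=1
L=2*4+0=8  i=1*2+1=3

8,3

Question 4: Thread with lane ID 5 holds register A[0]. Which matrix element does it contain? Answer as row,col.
1,2

lane 5->5/4=1, 5 mod 4=1
i=0  r:1+0->1  c:2·1+0->2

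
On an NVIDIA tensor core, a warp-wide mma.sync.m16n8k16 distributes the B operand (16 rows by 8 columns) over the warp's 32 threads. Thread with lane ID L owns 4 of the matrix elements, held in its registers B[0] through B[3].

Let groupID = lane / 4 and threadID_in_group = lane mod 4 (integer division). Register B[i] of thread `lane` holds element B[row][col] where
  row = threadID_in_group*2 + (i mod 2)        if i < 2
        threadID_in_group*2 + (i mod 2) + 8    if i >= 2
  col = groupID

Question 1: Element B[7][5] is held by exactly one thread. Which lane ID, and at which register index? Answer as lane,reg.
23,1

c=5→G=5  r=7→rhi=0,T=3,p=1
L=5*4+3=23  i=0*2+1=1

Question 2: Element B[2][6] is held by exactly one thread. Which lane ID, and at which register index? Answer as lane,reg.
c:6=>grp=6  r:2=>rB=0,tig=1,lo=0
L=6*4+1=25  i=0*2+0=0

25,0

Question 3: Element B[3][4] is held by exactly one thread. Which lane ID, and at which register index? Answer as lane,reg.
c:4=>grp=4  r:3=>rB=0,tig=1,lo=1
L=4*4+1=17  i=0*2+1=1

17,1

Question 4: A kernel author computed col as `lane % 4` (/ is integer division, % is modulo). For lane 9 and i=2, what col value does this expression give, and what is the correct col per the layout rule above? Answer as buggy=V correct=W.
`lane % 4`[9,2]=>1
lane 9=>9/4=2, 9 mod 4=1
i=2  r:2·1+0+8=>10  c:2
col: 1 vs 2

buggy=1 correct=2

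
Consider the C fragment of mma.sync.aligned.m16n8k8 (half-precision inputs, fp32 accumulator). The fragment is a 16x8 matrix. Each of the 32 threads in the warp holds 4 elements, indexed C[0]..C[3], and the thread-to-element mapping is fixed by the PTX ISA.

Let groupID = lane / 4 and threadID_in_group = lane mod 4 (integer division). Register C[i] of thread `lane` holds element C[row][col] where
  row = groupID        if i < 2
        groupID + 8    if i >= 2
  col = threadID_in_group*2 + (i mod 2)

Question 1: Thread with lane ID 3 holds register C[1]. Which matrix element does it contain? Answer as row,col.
lane 3: gr=0 (3/4), th=3 (3%4)
i=1: r=0+0=0, c=3*2+1=7

0,7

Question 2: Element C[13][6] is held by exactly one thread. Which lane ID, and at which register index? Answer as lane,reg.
23,2

r:13=>grp=5,rB=1  c:6=>tig=3,lo=0
L=5*4+3=23  i=1*2+0=2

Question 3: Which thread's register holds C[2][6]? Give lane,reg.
11,0

r:2=>grp=2,rB=0  c:6=>tig=3,lo=0
L=2*4+3=11  i=0*2+0=0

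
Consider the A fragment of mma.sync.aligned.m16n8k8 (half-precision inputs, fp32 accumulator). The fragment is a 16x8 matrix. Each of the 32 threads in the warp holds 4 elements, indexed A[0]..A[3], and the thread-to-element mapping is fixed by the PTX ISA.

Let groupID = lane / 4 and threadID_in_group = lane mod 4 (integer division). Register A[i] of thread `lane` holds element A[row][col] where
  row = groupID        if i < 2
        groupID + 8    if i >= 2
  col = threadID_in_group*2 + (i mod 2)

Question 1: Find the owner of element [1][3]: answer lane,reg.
r=1->g=1,rb=0  c=3->t=1,b0=1
L=1*4+1=5  i=0*2+1=1

5,1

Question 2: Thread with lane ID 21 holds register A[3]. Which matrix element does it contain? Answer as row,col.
lane 21⇒21/4=5, 21 mod 4=1
i=3  r:5+8⇒13  c:2·1+1⇒3

13,3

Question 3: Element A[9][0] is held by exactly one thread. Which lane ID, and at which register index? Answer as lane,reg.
r:9=>grp=1,rB=1  c:0=>tig=0,lo=0
L=1*4+0=4  i=1*2+0=2

4,2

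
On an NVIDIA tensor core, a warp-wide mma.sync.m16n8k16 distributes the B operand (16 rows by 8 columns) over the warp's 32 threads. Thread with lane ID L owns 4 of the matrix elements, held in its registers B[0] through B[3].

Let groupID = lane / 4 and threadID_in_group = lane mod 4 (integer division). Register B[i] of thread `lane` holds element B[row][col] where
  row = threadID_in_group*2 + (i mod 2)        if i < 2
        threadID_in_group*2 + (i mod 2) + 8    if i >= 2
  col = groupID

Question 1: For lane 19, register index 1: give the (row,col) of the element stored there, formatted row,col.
19: gr=4,th=3
[1] (3*2+1+0,4) = (7,4)

7,4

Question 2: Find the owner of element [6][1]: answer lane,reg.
c=1->g=1  r=6->rb=0,t=3,b0=0
L=1*4+3=7  i=0*2+0=0

7,0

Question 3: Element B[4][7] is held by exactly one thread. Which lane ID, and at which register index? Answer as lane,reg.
c=7⇒gr=7  r=4⇒Rb=0,th=2,odd=0
L=7*4+2=30  i=0*2+0=0

30,0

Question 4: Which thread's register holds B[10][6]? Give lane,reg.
c:6=>grp=6  r:10=>rB=1,tig=1,lo=0
L=6*4+1=25  i=1*2+0=2

25,2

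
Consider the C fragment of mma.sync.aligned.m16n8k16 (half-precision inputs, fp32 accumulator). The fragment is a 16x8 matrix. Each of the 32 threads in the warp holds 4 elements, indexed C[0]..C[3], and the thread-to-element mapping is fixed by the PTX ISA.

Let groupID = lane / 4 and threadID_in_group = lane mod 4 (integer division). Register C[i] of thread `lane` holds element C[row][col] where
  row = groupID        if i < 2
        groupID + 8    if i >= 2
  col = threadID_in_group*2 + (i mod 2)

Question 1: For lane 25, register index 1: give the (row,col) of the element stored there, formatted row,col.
lane 25: gr=6 (25/4), th=1 (25%4)
i=1: r=6+0=6, c=1*2+1=3

6,3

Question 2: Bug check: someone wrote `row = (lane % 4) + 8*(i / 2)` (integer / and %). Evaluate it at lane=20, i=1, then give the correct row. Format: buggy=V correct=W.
buggy=0 correct=5

`(lane % 4) + 8*(i / 2)`[20,1]⇒0
L=20⇒gr=20>>2=5, th=20&3=0
[1]⇒row 5+0=5  col 0·2+1=1
row: 0 vs 5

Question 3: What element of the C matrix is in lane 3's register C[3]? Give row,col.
3: grp=0,tig=3
[3] (0+8,3*2+1) = (8,7)

8,7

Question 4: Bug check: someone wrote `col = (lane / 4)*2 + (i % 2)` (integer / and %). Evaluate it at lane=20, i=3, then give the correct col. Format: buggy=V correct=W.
`(lane / 4)*2 + (i % 2)`[20,3]->11
lane 20: gid=5 (20/4), tid=0 (20%4)
i=3: r=5+8=13, c=0*2+1=1
col: 11 vs 1

buggy=11 correct=1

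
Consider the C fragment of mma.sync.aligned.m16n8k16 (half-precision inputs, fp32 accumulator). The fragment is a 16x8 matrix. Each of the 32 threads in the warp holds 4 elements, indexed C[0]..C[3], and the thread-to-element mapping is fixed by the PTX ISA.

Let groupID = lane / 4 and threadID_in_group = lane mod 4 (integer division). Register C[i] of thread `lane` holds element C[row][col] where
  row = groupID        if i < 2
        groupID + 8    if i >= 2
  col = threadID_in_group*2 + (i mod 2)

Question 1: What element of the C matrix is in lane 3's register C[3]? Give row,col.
8,7

lane 3⇒3/4=0, 3 mod 4=3
i=3  r:0+8⇒8  c:2·3+1⇒7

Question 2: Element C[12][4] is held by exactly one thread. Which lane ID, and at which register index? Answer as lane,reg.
18,2

r:12=>grp=4,rB=1  c:4=>tig=2,lo=0
L=4*4+2=18  i=1*2+0=2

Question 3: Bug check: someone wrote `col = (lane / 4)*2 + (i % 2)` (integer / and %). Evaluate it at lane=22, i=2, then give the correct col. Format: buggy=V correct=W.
`(lane / 4)*2 + (i % 2)`[22,2]->10
lane 22: gid=5 (22/4), tid=2 (22%4)
i=2: r=5+8=13, c=2*2+0=4
col: 10 vs 4

buggy=10 correct=4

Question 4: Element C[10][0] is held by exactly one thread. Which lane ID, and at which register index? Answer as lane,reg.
8,2

r:10=>grp=2,rB=1  c:0=>tig=0,lo=0
L=2*4+0=8  i=1*2+0=2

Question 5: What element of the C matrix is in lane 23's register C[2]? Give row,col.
13,6

L=23→G=23>>2=5, T=23&3=3
[2]→row 5+8=13  col 3·2+0=6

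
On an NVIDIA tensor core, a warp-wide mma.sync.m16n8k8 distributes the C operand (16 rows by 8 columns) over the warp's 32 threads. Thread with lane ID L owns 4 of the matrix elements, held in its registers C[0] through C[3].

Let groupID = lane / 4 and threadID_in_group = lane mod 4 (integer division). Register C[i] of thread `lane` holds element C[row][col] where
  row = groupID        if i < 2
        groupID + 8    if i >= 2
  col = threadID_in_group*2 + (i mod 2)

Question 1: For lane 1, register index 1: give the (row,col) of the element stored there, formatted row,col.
0,3

lane 1: g=0 (1/4), t=1 (1%4)
i=1: r=0+0=0, c=1*2+1=3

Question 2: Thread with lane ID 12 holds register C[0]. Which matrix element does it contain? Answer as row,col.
3,0

12: G=3,T=0
[0] (3+0,0*2+0) = (3,0)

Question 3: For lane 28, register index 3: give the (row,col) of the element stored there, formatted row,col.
lane 28⇒28/4=7, 28 mod 4=0
i=3  r:7+8⇒15  c:2·0+1⇒1

15,1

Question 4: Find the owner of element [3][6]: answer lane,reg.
15,0

r=3->g=3,rb=0  c=6->t=3,b0=0
L=3*4+3=15  i=0*2+0=0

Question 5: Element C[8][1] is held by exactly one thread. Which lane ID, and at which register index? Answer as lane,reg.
r=8⇒gr=0,Rb=1  c=1⇒th=0,odd=1
L=0*4+0=0  i=1*2+1=3

0,3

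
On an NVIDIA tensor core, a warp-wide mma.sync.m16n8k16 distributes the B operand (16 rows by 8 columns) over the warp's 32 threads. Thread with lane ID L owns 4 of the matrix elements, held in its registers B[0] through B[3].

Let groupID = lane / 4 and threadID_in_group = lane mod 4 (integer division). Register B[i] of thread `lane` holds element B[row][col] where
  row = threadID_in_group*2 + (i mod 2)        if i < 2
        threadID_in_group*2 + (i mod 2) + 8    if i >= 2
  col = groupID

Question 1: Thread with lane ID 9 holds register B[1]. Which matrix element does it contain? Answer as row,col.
L=9=>grp=9>>2=2, tig=9&3=1
[1]=>row 1·2+1+0=3  col grp=2

3,2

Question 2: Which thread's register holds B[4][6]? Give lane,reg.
26,0

c: 6->gid=6  r: 4->r8=0,tid=2,i&1=0
L=6*4+2=26  i=0*2+0=0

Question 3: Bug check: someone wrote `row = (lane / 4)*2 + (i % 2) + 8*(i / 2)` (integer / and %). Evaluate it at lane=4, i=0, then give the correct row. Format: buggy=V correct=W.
`(lane / 4)*2 + (i % 2) + 8*(i / 2)`[4,0]->2
lane 4->4/4=1, 4 mod 4=0
i=0  r:2·0+0+0->0  c:1
row: 2 vs 0

buggy=2 correct=0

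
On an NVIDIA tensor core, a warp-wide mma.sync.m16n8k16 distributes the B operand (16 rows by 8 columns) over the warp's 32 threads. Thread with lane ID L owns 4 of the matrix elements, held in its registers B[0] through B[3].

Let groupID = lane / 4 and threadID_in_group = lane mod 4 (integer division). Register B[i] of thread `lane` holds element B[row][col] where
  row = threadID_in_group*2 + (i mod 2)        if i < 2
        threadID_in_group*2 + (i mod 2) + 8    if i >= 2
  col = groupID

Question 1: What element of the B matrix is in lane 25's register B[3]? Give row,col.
11,6

lane 25->25/4=6, 25 mod 4=1
i=3  r:2·1+1+8->11  c:6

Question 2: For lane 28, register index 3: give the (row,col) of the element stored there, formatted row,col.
lane 28: gid=7 (28/4), tid=0 (28%4)
i=3: r=0*2+1+8=9, c=gid=7

9,7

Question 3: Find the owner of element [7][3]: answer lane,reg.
15,1

c=3→G=3  r=7→rhi=0,T=3,p=1
L=3*4+3=15  i=0*2+1=1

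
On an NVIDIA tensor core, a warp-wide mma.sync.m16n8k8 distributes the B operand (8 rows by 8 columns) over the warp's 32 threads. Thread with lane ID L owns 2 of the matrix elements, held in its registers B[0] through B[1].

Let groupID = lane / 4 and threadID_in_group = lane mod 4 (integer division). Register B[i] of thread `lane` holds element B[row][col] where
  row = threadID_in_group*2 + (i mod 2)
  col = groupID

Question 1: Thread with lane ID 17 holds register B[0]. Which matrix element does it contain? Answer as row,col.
lane 17: grp=4 (17/4), tig=1 (17%4)
i=0: r=1*2+0=2, c=grp=4

2,4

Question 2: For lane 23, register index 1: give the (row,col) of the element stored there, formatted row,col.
7,5

lane 23: g=5 (23/4), t=3 (23%4)
i=1: r=3*2+1=7, c=g=5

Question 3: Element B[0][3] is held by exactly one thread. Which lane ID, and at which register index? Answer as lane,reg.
12,0

c:3=>grp=3  r:0=>tig=0,lo=0
L=3*4+0=12  i=0=0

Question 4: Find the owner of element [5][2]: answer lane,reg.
10,1

c=2→G=2  r=5→T=2,p=1
L=2*4+2=10  i=1=1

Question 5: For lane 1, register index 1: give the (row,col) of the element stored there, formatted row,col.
lane 1: G=0 (1/4), T=1 (1%4)
i=1: r=1*2+1=3, c=G=0

3,0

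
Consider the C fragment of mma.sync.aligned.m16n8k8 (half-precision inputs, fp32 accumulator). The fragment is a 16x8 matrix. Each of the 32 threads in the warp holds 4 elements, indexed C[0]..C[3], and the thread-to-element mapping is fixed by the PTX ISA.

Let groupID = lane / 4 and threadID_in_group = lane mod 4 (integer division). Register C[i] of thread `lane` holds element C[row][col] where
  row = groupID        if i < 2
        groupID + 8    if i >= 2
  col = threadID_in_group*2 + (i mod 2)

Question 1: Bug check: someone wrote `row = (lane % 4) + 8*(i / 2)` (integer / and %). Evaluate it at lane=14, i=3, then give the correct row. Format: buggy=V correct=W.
buggy=10 correct=11

`(lane % 4) + 8*(i / 2)`[14,3]->10
14: g=3,t=2
[3] (3+8,2*2+1) = (11,5)
row: 10 vs 11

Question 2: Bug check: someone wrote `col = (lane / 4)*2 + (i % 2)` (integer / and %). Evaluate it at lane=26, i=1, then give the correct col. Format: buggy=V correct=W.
buggy=13 correct=5

`(lane / 4)*2 + (i % 2)`[26,1]->13
26: gid=6,tid=2
[1] (6+0,2*2+1) = (6,5)
col: 13 vs 5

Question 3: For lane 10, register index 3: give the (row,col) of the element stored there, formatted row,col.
lane 10: g=2 (10/4), t=2 (10%4)
i=3: r=2+8=10, c=2*2+1=5

10,5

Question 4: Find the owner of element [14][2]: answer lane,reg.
25,2

r=14⇒gr=6,Rb=1  c=2⇒th=1,odd=0
L=6*4+1=25  i=1*2+0=2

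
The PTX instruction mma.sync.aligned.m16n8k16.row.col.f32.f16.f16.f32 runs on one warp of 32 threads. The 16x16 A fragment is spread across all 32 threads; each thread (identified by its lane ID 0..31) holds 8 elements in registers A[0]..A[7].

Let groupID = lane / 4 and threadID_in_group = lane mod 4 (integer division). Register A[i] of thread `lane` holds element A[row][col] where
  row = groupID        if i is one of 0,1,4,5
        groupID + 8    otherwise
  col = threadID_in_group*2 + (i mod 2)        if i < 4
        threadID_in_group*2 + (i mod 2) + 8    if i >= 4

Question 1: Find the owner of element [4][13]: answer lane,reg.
18,5

r=4->g=4,rb=0  c=13->cb=1,t=2,b0=1
L=4*4+2=18  i=1*4+0*2+1=5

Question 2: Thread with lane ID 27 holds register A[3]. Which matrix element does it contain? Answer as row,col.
27: g=6,t=3
[3] (6+8,3*2+1+0) = (14,7)

14,7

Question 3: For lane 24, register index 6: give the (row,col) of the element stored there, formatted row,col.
14,8

24: G=6,T=0
[6] (6+8,0*2+0+8) = (14,8)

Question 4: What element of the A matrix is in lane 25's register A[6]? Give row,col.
14,10

lane 25⇒25/4=6, 25 mod 4=1
i=6  r:6+8⇒14  c:2·1+0+8⇒10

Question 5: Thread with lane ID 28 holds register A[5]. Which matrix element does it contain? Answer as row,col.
7,9

lane 28: gid=7 (28/4), tid=0 (28%4)
i=5: r=7+0=7, c=0*2+1+8=9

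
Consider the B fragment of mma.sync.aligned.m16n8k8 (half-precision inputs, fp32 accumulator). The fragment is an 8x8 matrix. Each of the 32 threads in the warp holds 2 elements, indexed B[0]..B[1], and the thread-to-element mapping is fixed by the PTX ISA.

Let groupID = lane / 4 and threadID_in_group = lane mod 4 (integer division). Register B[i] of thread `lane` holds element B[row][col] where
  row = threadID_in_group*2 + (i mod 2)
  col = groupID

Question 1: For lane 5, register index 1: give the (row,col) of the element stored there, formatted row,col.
lane 5: gid=1 (5/4), tid=1 (5%4)
i=1: r=1*2+1=3, c=gid=1

3,1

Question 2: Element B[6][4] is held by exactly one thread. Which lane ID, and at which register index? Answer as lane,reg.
19,0

c=4→G=4  r=6→T=3,p=0
L=4*4+3=19  i=0=0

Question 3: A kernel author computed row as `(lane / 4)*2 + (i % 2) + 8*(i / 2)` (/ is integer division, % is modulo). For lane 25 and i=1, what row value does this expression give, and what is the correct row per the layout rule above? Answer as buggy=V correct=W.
`(lane / 4)*2 + (i % 2) + 8*(i / 2)`[25,1]->13
lane 25->25/4=6, 25 mod 4=1
i=1  r:2·1+1->3  c:6
row: 13 vs 3

buggy=13 correct=3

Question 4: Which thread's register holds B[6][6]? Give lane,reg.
27,0

c: 6->gid=6  r: 6->tid=3,i&1=0
L=6*4+3=27  i=0=0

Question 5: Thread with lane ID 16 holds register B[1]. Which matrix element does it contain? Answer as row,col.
1,4

16: gid=4,tid=0
[1] (0*2+1,4) = (1,4)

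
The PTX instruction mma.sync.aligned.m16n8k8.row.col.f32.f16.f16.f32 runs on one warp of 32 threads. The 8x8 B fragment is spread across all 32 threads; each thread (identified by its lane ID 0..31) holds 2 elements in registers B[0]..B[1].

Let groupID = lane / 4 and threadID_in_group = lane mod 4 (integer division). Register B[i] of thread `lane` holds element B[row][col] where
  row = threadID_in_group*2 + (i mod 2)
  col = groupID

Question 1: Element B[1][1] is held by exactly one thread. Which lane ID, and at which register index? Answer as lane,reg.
4,1

c:1=>grp=1  r:1=>tig=0,lo=1
L=1*4+0=4  i=1=1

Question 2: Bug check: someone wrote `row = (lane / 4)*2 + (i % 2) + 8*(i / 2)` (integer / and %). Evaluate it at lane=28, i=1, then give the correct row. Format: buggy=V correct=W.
buggy=15 correct=1

`(lane / 4)*2 + (i % 2) + 8*(i / 2)`[28,1]->15
lane 28->28/4=7, 28 mod 4=0
i=1  r:2·0+1->1  c:7
row: 15 vs 1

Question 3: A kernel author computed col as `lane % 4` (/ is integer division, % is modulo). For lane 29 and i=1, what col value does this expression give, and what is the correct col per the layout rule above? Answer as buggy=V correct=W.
`lane % 4`[29,1]->1
lane 29->29/4=7, 29 mod 4=1
i=1  r:2·1+1->3  c:7
col: 1 vs 7

buggy=1 correct=7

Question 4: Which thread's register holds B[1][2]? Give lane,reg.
c=2→G=2  r=1→T=0,p=1
L=2*4+0=8  i=1=1

8,1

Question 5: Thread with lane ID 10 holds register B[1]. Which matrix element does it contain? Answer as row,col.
5,2

lane 10: grp=2 (10/4), tig=2 (10%4)
i=1: r=2*2+1=5, c=grp=2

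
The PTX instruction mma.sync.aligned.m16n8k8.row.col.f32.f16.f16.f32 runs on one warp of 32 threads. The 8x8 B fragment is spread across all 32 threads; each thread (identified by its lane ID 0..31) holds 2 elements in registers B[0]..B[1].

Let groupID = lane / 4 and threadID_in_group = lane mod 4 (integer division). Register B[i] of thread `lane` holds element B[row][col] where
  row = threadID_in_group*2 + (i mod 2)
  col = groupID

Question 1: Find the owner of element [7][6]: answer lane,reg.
27,1

c: 6->gid=6  r: 7->tid=3,i&1=1
L=6*4+3=27  i=1=1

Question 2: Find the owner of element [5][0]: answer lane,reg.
c=0⇒gr=0  r=5⇒th=2,odd=1
L=0*4+2=2  i=1=1

2,1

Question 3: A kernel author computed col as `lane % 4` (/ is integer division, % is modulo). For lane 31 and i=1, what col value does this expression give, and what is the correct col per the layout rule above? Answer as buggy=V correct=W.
buggy=3 correct=7

`lane % 4`[31,1]=>3
lane 31=>31/4=7, 31 mod 4=3
i=1  r:2·3+1=>7  c:7
col: 3 vs 7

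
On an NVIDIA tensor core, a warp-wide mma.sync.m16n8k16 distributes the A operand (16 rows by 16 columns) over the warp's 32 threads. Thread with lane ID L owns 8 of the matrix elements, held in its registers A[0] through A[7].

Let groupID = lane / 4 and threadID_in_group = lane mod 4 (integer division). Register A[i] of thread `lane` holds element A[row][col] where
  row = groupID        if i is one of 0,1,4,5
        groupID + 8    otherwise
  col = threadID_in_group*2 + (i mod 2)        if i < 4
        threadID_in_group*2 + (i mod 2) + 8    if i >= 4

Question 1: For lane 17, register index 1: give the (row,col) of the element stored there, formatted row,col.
4,3

L=17=>grp=17>>2=4, tig=17&3=1
[1]=>row 4+0=4  col 1·2+1+0=3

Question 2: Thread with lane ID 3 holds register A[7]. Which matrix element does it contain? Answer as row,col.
3: G=0,T=3
[7] (0+8,3*2+1+8) = (8,15)

8,15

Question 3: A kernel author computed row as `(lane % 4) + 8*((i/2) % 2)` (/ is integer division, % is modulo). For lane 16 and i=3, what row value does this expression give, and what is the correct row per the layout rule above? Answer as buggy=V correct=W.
buggy=8 correct=12

`(lane % 4) + 8*((i/2) % 2)`[16,3]->8
L=16->g=16>>2=4, t=16&3=0
[3]->row 4+8=12  col 0·2+1+0=1
row: 8 vs 12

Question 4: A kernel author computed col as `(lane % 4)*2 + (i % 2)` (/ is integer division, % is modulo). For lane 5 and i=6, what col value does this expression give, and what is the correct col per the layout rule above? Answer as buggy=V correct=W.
`(lane % 4)*2 + (i % 2)`[5,6]->2
5: g=1,t=1
[6] (1+8,1*2+0+8) = (9,10)
col: 2 vs 10

buggy=2 correct=10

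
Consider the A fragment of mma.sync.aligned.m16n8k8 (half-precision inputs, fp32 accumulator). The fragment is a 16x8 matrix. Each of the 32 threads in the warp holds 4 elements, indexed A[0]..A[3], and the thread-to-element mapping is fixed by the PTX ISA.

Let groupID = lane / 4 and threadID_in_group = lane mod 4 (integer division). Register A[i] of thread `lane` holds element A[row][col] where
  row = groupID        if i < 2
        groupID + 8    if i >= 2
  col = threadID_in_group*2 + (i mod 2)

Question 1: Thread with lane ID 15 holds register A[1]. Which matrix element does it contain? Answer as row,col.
lane 15: gid=3 (15/4), tid=3 (15%4)
i=1: r=3+0=3, c=3*2+1=7

3,7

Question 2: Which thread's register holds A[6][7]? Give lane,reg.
r:6=>grp=6,rB=0  c:7=>tig=3,lo=1
L=6*4+3=27  i=0*2+1=1

27,1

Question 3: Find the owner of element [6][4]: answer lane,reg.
r=6⇒gr=6,Rb=0  c=4⇒th=2,odd=0
L=6*4+2=26  i=0*2+0=0

26,0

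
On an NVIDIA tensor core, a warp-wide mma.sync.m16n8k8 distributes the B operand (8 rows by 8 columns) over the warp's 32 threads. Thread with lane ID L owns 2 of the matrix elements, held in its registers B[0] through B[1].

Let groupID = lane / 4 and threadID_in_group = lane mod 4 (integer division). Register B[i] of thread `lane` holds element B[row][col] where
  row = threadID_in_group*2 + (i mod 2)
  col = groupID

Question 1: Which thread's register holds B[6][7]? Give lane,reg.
31,0

c: 7->gid=7  r: 6->tid=3,i&1=0
L=7*4+3=31  i=0=0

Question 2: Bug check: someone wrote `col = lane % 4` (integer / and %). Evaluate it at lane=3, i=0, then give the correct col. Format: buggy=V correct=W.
`lane % 4`[3,0]=>3
3: grp=0,tig=3
[0] (3*2+0,0) = (6,0)
col: 3 vs 0

buggy=3 correct=0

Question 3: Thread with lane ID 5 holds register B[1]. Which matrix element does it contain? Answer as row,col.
3,1

L=5=>grp=5>>2=1, tig=5&3=1
[1]=>row 1·2+1=3  col grp=1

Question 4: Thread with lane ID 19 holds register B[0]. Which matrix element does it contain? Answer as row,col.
6,4

lane 19: G=4 (19/4), T=3 (19%4)
i=0: r=3*2+0=6, c=G=4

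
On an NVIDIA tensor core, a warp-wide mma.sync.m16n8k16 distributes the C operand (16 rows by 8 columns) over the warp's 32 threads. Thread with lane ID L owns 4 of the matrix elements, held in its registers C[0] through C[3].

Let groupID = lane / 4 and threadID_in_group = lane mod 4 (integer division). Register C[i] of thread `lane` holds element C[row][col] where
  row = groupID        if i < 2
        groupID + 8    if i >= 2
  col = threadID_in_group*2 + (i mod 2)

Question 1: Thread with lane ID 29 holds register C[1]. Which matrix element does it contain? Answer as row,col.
lane 29→29/4=7, 29 mod 4=1
i=1  r:7+0→7  c:2·1+1→3

7,3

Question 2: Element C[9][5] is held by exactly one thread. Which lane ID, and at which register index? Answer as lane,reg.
6,3

r=9→G=1,rhi=1  c=5→T=2,p=1
L=1*4+2=6  i=1*2+1=3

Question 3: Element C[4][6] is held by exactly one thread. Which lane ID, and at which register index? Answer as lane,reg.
r=4->g=4,rb=0  c=6->t=3,b0=0
L=4*4+3=19  i=0*2+0=0

19,0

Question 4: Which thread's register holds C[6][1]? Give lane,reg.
24,1

r:6=>grp=6,rB=0  c:1=>tig=0,lo=1
L=6*4+0=24  i=0*2+1=1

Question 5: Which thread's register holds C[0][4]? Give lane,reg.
r=0->g=0,rb=0  c=4->t=2,b0=0
L=0*4+2=2  i=0*2+0=0

2,0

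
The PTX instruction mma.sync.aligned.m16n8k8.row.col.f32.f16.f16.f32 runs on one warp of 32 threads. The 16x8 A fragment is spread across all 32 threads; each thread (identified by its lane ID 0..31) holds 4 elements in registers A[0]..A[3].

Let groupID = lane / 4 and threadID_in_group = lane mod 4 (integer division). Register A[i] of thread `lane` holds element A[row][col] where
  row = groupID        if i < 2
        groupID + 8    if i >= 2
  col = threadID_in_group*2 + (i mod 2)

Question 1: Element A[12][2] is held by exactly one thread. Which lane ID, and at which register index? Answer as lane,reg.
r: 12->gid=4,r8=1  c: 2->tid=1,i&1=0
L=4*4+1=17  i=1*2+0=2

17,2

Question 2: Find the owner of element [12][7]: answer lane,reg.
r=12→G=4,rhi=1  c=7→T=3,p=1
L=4*4+3=19  i=1*2+1=3

19,3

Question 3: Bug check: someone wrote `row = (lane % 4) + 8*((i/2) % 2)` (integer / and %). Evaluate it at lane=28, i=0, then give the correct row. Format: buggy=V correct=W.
`(lane % 4) + 8*((i/2) % 2)`[28,0]->0
lane 28: g=7 (28/4), t=0 (28%4)
i=0: r=7+0=7, c=0*2+0=0
row: 0 vs 7

buggy=0 correct=7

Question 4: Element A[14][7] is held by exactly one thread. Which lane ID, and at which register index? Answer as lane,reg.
r=14->g=6,rb=1  c=7->t=3,b0=1
L=6*4+3=27  i=1*2+1=3

27,3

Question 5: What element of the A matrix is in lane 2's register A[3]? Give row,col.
2: G=0,T=2
[3] (0+8,2*2+1) = (8,5)

8,5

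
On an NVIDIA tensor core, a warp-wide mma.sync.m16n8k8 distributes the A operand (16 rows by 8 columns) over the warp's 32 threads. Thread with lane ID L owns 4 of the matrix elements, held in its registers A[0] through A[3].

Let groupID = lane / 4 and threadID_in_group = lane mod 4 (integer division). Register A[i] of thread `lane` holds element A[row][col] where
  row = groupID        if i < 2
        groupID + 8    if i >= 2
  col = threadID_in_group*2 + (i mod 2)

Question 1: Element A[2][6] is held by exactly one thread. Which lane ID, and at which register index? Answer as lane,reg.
r=2→G=2,rhi=0  c=6→T=3,p=0
L=2*4+3=11  i=0*2+0=0

11,0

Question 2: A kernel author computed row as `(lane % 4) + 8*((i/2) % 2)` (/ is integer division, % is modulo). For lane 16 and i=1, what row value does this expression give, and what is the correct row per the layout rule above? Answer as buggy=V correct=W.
`(lane % 4) + 8*((i/2) % 2)`[16,1]->0
L=16->gid=16>>2=4, tid=16&3=0
[1]->row 4+0=4  col 0·2+1=1
row: 0 vs 4

buggy=0 correct=4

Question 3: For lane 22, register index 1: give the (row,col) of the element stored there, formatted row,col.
5,5

lane 22: g=5 (22/4), t=2 (22%4)
i=1: r=5+0=5, c=2*2+1=5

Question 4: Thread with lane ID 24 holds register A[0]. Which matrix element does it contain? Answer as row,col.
lane 24->24/4=6, 24 mod 4=0
i=0  r:6+0->6  c:2·0+0->0

6,0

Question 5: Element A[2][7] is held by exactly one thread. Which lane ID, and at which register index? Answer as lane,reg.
r=2⇒gr=2,Rb=0  c=7⇒th=3,odd=1
L=2*4+3=11  i=0*2+1=1

11,1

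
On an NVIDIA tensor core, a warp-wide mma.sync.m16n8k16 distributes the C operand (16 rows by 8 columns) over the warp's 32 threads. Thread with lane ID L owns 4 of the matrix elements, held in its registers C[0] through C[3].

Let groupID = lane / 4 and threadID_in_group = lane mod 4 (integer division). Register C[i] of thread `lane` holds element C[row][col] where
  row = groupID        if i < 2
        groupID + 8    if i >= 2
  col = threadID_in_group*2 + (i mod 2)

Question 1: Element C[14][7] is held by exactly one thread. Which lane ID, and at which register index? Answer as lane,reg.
r=14→G=6,rhi=1  c=7→T=3,p=1
L=6*4+3=27  i=1*2+1=3

27,3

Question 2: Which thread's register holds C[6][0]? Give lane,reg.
24,0

r=6⇒gr=6,Rb=0  c=0⇒th=0,odd=0
L=6*4+0=24  i=0*2+0=0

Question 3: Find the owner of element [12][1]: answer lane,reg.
16,3

r: 12->gid=4,r8=1  c: 1->tid=0,i&1=1
L=4*4+0=16  i=1*2+1=3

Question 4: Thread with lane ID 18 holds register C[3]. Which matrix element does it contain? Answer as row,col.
L=18⇒gr=18>>2=4, th=18&3=2
[3]⇒row 4+8=12  col 2·2+1=5

12,5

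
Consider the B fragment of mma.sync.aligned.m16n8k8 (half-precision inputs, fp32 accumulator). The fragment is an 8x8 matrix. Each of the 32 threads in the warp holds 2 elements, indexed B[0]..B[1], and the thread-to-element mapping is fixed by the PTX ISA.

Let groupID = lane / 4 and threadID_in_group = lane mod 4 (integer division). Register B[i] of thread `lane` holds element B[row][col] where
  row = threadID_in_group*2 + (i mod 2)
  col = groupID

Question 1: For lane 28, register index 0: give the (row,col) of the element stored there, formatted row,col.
lane 28->28/4=7, 28 mod 4=0
i=0  r:2·0+0->0  c:7

0,7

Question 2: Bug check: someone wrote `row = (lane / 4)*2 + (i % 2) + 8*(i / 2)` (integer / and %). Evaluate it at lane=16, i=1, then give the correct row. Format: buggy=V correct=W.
`(lane / 4)*2 + (i % 2) + 8*(i / 2)`[16,1]⇒9
L=16⇒gr=16>>2=4, th=16&3=0
[1]⇒row 0·2+1=1  col gr=4
row: 9 vs 1

buggy=9 correct=1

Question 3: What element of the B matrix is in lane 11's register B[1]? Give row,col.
lane 11: gr=2 (11/4), th=3 (11%4)
i=1: r=3*2+1=7, c=gr=2

7,2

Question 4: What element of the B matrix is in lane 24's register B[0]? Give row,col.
lane 24->24/4=6, 24 mod 4=0
i=0  r:2·0+0->0  c:6

0,6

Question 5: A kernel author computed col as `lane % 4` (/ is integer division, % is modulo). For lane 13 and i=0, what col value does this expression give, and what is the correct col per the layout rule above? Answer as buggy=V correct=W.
`lane % 4`[13,0]→1
lane 13→13/4=3, 13 mod 4=1
i=0  r:2·1+0→2  c:3
col: 1 vs 3

buggy=1 correct=3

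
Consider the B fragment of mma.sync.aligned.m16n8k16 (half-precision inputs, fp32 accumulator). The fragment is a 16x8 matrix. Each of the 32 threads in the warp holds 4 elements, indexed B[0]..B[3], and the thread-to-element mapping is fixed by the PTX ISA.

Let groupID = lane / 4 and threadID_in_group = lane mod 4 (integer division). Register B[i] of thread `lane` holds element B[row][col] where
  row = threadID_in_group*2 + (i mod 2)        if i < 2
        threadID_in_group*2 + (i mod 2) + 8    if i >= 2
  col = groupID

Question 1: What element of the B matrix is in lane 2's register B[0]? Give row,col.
L=2->g=2>>2=0, t=2&3=2
[0]->row 2·2+0+0=4  col g=0

4,0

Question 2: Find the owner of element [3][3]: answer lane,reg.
c=3->g=3  r=3->rb=0,t=1,b0=1
L=3*4+1=13  i=0*2+1=1

13,1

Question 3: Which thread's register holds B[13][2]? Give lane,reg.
10,3

c:2=>grp=2  r:13=>rB=1,tig=2,lo=1
L=2*4+2=10  i=1*2+1=3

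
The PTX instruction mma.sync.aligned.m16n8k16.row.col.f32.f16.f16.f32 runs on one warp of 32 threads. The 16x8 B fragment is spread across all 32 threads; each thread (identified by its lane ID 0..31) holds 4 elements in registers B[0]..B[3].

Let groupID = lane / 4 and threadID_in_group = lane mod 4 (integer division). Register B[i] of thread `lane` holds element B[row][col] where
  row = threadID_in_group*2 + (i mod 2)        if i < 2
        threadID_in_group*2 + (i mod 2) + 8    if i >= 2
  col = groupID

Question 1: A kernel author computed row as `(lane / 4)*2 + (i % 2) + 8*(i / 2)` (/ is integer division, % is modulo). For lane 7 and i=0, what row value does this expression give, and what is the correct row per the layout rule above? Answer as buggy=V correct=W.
`(lane / 4)*2 + (i % 2) + 8*(i / 2)`[7,0]→2
lane 7: G=1 (7/4), T=3 (7%4)
i=0: r=3*2+0+0=6, c=G=1
row: 2 vs 6

buggy=2 correct=6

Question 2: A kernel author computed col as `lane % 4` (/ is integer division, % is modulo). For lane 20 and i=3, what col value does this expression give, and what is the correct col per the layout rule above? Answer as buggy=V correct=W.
buggy=0 correct=5

`lane % 4`[20,3]=>0
L=20=>grp=20>>2=5, tig=20&3=0
[3]=>row 0·2+1+8=9  col grp=5
col: 0 vs 5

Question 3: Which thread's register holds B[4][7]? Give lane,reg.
c=7⇒gr=7  r=4⇒Rb=0,th=2,odd=0
L=7*4+2=30  i=0*2+0=0

30,0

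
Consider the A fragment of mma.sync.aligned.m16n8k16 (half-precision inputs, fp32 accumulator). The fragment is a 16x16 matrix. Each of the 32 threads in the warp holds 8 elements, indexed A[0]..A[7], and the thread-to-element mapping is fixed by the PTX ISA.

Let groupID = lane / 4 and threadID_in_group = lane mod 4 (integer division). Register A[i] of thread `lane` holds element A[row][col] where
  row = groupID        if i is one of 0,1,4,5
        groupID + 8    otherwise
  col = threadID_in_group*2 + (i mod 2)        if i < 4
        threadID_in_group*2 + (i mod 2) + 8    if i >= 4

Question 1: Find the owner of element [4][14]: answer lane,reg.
19,4

r=4→G=4,rhi=0  c=14→chi=1,T=3,p=0
L=4*4+3=19  i=1*4+0*2+0=4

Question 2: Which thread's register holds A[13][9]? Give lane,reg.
r=13->g=5,rb=1  c=9->cb=1,t=0,b0=1
L=5*4+0=20  i=1*4+1*2+1=7

20,7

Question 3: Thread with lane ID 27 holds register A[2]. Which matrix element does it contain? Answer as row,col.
lane 27→27/4=6, 27 mod 4=3
i=2  r:6+8→14  c:2·3+0+0→6

14,6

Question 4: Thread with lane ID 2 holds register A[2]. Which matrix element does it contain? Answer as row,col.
L=2=>grp=2>>2=0, tig=2&3=2
[2]=>row 0+8=8  col 2·2+0+0=4

8,4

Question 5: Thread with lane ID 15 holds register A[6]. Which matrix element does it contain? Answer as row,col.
11,14

15: G=3,T=3
[6] (3+8,3*2+0+8) = (11,14)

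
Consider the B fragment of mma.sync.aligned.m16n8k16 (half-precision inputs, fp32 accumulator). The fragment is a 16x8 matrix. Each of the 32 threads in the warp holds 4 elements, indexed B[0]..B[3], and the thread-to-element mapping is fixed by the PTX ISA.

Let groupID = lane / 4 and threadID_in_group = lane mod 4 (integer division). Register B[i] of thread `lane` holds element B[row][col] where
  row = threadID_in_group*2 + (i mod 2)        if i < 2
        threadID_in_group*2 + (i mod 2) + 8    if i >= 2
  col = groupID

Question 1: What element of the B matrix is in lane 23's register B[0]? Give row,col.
23: g=5,t=3
[0] (3*2+0+0,5) = (6,5)

6,5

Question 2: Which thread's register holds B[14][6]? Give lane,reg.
27,2

c=6⇒gr=6  r=14⇒Rb=1,th=3,odd=0
L=6*4+3=27  i=1*2+0=2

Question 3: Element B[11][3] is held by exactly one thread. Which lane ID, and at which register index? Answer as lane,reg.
13,3

c: 3->gid=3  r: 11->r8=1,tid=1,i&1=1
L=3*4+1=13  i=1*2+1=3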